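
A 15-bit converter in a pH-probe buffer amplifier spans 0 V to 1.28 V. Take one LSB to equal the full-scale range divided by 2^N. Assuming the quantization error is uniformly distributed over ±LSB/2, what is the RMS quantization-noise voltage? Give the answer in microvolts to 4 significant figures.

Full-scale range = 1.28 V.
LSB = 1.28 V ÷ 2^15 = 1.28/32768 V = 39.0625 µV.
RMS of a uniform error over width LSB is LSB/√12 = 11.28 µV.

11.28 µV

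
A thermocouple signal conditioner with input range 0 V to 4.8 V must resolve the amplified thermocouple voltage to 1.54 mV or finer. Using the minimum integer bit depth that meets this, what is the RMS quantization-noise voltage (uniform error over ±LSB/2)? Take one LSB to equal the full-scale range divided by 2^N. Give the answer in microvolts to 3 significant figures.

Span = 4.8 V.
4.8 V / 1.54 mV = 3117. Since 2^11 = 2048 and 2^12 = 4096, N = 12.
Step size = 4.8/4096 V = 1.1719 mV.
V_rms = LSB/√12 = 338 µV.

338 µV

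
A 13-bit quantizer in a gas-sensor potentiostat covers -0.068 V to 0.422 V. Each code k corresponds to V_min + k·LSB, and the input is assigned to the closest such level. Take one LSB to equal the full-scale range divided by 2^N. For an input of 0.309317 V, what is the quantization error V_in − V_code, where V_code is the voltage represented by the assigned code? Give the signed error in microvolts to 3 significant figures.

+7.43 µV

The full-scale span is 0.422 − (-0.068) = 0.49 V. LSB = 0.49 V / 2^13 ≈ 59.81 µV.
(0.309317 − (-0.068)) / LSB = 0.377317 × 8192/0.49 = 6308.1242. Nearest integer: k = 6308.
V_code = V_min + k × range/2^13 = -0.068 + 6308 × 0.49/8192 = 0.3093095703 V.
e = 0.309317 − (0.3093095703) = +7.43 µV.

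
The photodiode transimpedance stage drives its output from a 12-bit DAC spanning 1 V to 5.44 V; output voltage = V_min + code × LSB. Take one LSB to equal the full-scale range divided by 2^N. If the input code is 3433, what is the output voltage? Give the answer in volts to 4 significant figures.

Full-scale range = 5.44 V − (1 V) = 4.44 V. LSB = 4.44 V / 2^12.
V_out = 1 + 3433 × (4.44/4096) V
      = 1 + 3.72132 = 4.72132 V.

4.721 V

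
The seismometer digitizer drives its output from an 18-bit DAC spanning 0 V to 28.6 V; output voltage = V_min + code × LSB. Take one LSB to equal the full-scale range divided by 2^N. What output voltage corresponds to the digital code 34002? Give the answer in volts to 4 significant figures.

3.710 V

Full-scale range = 28.6 V. LSB = 28.6 V / 2^18.
V_out = V_min + code × LSB = 0 V + 34002 × 28.6 V / 262144
      = 0 V + 3.70963 V = 3.70963 V.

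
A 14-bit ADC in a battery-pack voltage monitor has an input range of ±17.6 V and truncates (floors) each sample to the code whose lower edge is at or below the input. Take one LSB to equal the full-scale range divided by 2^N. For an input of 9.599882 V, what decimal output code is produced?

12660

The full-scale span is 17.6 − (-17.6) = 35.2 V. LSB = 35.2 V / 2^14 ≈ 2.148 mV.
code = ⌊(V_in − V_min)/LSB⌋ = ⌊(V_in − V_min) × 2^14 / range⌋
     = ⌊(9.599882 − (-17.6)) × 16384 / 35.2⌋ = ⌊27.199882 × 16384/35.2⌋
     = ⌊12660.309⌋ = 12660.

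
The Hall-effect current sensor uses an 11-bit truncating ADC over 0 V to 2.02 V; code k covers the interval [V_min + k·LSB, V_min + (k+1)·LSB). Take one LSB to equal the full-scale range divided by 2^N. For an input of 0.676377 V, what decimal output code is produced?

V_FS = 2.02 V. LSB = 2.02 V / 2^11 ≈ 0.9863 mV.
code = ⌊(V_in − V_min)/LSB⌋ = ⌊(V_in − V_min) × 2^11 / range⌋
     = ⌊(0.676377 − (0)) × 2048 / 2.02⌋ = ⌊0.676377 × 2048/2.02⌋
     = ⌊685.753⌋ = 685.

685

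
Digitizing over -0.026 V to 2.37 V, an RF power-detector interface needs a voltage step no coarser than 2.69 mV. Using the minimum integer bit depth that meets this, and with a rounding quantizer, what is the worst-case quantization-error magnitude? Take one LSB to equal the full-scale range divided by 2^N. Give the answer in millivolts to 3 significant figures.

Span: 2.37 V − (-0.026 V) = 2.396 V.
Need 2^N ≥ 2.396 V / 2.69 mV = 890.7 → N_min = 10.
LSB = 2.396 V / 2^10 = 2.3398 mV.
Half an LSB is 1.17 mV.

1.17 mV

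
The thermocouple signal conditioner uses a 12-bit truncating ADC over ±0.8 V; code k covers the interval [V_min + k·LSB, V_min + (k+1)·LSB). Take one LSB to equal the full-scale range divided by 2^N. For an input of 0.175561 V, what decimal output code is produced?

Span: 0.8 V − (-0.8 V) = 1.6 V. LSB = 1.6 V / 2^12 ≈ 390.6 µV.
code = ⌊(V_in − V_min)/LSB⌋ = ⌊(V_in − V_min) × 2^12 / range⌋
     = ⌊(0.175561 − (-0.8)) × 4096 / 1.6⌋ = ⌊0.975561 × 4096/1.6⌋
     = ⌊2497.436⌋ = 2497.

2497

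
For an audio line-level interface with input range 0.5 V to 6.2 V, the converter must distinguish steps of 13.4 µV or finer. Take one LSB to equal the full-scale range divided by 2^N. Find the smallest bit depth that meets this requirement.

Full-scale range = 6.2 V − (0.5 V) = 5.7 V.
Need 2^N ≥ 5.7 V / 13.4 µV = 425400 → N_min = 19.

19 bits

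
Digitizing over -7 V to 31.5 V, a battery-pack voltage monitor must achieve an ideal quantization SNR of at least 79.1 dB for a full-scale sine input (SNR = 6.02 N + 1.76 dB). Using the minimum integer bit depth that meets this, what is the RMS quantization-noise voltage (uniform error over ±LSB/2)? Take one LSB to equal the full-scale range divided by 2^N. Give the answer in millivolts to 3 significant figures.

The full-scale span is 31.5 − (-7) = 38.5 V.
N ≥ (79.1 − 1.76)/6.02 = 12.847 → N_min = 13.
LSB = 38.5 V / 2^13 = 4.6997 mV.
σ_q = LSB/√12 = 4.6997 mV/3.4641 = 1.36 mV.

1.36 mV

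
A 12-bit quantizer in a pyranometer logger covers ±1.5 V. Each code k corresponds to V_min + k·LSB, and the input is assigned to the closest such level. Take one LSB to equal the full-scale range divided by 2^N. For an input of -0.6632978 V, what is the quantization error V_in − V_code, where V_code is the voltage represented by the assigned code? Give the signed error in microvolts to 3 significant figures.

Full-scale range = 1.5 V − (-1.5 V) = 3 V. LSB = 3 V / 2^12 ≈ 0.7324 mV.
(-0.6632978 − (-1.5)) / LSB = 0.8367022 × 4096/3 = 1142.3774. Nearest integer: k = 1142.
V_code = -1.5 + (1142/4096) × 3 = -0.6635742188 V.
Error = V_in − V_code = -0.6632978 − (-0.6635742188) = +276 µV.

+276 µV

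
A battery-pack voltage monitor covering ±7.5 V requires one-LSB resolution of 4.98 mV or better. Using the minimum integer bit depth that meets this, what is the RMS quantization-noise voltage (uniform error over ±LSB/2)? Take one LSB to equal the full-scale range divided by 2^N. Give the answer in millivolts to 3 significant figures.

1.06 mV

The full-scale span is 7.5 − (-7.5) = 15 V.
Required number of levels: 15/4.98 mV = 3012.0; smallest N with 2^N ≥ that is 12.
One LSB is 15 V / 4096 = 3.6621 mV.
RMS noise = LSB/√12 = 1.06 mV.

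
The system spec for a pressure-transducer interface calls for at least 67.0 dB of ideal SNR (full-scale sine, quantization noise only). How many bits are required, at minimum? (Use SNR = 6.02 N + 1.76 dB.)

11 bits

6.02 N + 1.76 ≥ 67.0 gives N ≥ 10.837, so the minimum integer is 11.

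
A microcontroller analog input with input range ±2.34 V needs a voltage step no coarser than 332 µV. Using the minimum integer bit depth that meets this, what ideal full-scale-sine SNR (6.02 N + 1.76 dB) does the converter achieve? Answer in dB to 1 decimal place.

86.0 dB

The full-scale span is 2.34 − (-2.34) = 4.68 V.
Need 2^N ≥ 4.68 V / 332 µV = 14100 → N_min = 14.
Ideal SNR at N = 14: 6.02·14 + 1.76 = 86.0 dB.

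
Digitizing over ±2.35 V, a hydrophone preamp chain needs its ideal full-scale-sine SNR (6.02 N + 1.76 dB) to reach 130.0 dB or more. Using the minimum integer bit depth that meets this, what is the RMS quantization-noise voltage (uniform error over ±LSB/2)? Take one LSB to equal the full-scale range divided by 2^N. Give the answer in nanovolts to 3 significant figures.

The full-scale span is 2.35 − (-2.35) = 4.7 V.
N ≥ (130.0 − 1.76)/6.02 = 21.302 → N_min = 22.
LSB = 4.7 V ÷ 2^22 = 4.7/4194304 V = 1.1206 µV.
V_rms = LSB/√12 = 323 nV.

323 nV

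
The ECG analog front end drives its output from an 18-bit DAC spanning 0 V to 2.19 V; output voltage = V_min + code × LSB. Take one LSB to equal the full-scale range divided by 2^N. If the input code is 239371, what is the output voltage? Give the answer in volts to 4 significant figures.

Range is 2.19 V. LSB = 2.19 V / 2^18.
V_out = 0 + 239371 × (2.19/262144) V
      = 0 V + 1.99975 V = 1.99975 V.

2.000 V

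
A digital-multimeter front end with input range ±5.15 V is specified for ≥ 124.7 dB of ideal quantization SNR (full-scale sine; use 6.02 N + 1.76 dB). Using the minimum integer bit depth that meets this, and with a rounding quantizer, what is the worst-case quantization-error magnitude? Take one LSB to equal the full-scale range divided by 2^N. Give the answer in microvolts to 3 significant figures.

Range = 5.15 − (-5.15) = 10.3 V.
6.02 N + 1.76 ≥ 124.7 gives N ≥ 20.422, so the minimum integer is 21.
Step size = 10.3/2097152 V = 4.9114 µV.
|e|_max = LSB/2 = 2.46 µV.

2.46 µV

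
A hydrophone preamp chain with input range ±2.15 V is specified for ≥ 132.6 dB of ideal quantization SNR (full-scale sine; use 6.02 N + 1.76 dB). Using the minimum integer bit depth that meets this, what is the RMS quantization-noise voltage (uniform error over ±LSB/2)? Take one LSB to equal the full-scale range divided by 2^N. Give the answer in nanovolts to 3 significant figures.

Full-scale range = 2.15 V − (-2.15 V) = 4.3 V.
N ≥ (132.6 − 1.76)/6.02 = 21.734 → N_min = 22.
LSB = 4.3 V / 2^22 = 1.0252 µV.
σ_q = LSB/√12 = 1.0252 µV/3.4641 = 296 nV.

296 nV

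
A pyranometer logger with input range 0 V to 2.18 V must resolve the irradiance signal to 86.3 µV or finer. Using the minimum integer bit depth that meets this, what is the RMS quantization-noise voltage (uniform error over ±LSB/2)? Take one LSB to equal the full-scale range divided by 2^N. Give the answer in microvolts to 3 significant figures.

Range is 2.18 V.
Required number of levels: 2.18/86.3 µV = 25261; smallest N with 2^N ≥ that is 15.
Step size = 2.18/32768 V = 66.528 µV.
RMS noise = LSB/√12 = 19.2 µV.

19.2 µV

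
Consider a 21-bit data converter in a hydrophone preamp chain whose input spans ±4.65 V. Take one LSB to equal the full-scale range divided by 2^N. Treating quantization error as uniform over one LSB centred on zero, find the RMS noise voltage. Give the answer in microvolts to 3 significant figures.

1.28 µV

Span: 4.65 V − (-4.65 V) = 9.3 V.
Step size = 9.3/2097152 V = 4.4346 µV.
For a uniform distribution on [−LSB/2, +LSB/2], V_rms = LSB/√12 = 4.4346 µV/3.4641 = 1.28 µV.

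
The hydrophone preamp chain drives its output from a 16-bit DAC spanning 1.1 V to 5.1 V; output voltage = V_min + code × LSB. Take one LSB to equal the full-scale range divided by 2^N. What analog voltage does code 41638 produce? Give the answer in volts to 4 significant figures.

Full-scale range = 5.1 V − (1.1 V) = 4 V. LSB = 4 V / 2^16.
V_out = 1.1 + 41638 × (4/65536) V
      = 1.1 + 2.54138 = 3.64138 V.

3.641 V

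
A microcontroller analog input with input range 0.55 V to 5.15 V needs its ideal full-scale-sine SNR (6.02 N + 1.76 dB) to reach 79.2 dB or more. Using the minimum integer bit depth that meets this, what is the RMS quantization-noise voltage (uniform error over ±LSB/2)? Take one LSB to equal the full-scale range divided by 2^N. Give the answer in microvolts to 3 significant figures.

162 µV

Span: 5.15 V − (0.55 V) = 4.6 V.
Required N = ⌈(79.2 − 1.76)/6.02⌉ = ⌈12.864⌉ = 13.
LSB = 4.6 V / 2^13 = 0.56152 mV.
V_rms = LSB/√12 = 162 µV.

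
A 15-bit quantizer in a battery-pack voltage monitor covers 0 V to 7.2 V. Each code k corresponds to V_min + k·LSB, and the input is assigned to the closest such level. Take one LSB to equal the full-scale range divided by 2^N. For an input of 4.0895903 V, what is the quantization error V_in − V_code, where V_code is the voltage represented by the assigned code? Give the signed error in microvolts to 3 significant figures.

+39.5 µV

Range is 7.2 V. LSB = 7.2 V / 2^15 ≈ 219.7 µV.
Position in LSBs: (4.0895903 − (0)) × 32768/7.2 = 18612.1799; rounding gives k = 18612.
V_code = 0 + (18612/32768) × 7.2 = 4.0895507813 V.
e = 4.0895903 − (4.0895507813) = +39.5 µV.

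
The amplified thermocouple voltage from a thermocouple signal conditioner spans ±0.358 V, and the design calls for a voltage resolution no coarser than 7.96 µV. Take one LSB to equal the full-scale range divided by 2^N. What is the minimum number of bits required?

Range = 0.358 − (-0.358) = 0.716 V.
Levels needed ≥ 0.716/7.96 µV = 89950. 2^17 = 131072 suffices, so N_min = 17.

17 bits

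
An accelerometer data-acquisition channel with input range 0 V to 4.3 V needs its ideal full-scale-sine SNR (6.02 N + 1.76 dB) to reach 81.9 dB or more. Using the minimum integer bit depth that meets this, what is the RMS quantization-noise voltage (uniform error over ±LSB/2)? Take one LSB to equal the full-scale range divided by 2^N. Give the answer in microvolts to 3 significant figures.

Range is 4.3 V.
Solving 6.02 N ≥ 81.9 − 1.76: N ≥ 13.312. Round up → N = 14.
LSB = 4.3 V ÷ 2^14 = 4.3/16384 V = 262.45 µV.
V_rms = LSB/√12 = 75.8 µV.

75.8 µV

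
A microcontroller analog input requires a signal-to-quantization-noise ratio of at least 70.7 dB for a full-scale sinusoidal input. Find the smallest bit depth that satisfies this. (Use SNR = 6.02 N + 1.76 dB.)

Required N = ⌈(70.7 − 1.76)/6.02⌉ = ⌈11.452⌉ = 12.

12 bits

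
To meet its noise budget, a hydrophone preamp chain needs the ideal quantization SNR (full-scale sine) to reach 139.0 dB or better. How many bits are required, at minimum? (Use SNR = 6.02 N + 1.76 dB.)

23 bits

Required N = ⌈(139.0 − 1.76)/6.02⌉ = ⌈22.797⌉ = 23.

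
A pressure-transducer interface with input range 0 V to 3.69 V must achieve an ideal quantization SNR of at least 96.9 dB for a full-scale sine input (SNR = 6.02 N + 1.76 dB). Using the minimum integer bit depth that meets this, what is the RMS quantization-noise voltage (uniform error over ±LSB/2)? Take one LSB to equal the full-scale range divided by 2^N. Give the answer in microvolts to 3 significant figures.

16.3 µV

Range is 3.69 V.
6.02 N + 1.76 ≥ 96.9 gives N ≥ 15.804, so the minimum integer is 16.
One LSB is 3.69 V / 65536 = 56.305 µV.
σ_q = LSB/√12 = 56.305 µV/3.4641 = 16.3 µV.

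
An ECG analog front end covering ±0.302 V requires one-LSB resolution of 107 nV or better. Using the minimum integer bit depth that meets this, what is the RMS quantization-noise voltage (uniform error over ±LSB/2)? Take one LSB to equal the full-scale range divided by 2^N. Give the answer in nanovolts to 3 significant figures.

Full-scale range = 0.302 V − (-0.302 V) = 0.604 V.
0.604 V / 107 nV = 5.645e6. Since 2^22 = 4194304 and 2^23 = 8388608, N = 23.
One LSB is 0.604 V / 8388608 = 72.002 nV.
σ_q = LSB/√12 = 72.002 nV/3.4641 = 20.8 nV.

20.8 nV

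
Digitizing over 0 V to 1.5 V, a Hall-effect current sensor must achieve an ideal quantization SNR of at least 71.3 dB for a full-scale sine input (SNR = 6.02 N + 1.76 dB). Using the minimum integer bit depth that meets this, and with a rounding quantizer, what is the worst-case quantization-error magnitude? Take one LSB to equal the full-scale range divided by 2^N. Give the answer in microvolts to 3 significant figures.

183 µV

V_FS = 1.5 V.
6.02 N + 1.76 ≥ 71.3 gives N ≥ 11.551, so the minimum integer is 12.
Step size = 1.5/4096 V = 366.21 µV.
|e|_max = LSB/2 = 183 µV.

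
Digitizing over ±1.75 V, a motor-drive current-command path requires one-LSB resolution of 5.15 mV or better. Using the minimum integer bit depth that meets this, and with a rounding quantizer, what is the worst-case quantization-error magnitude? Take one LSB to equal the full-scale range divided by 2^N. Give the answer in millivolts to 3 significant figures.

1.71 mV

Span: 1.75 V − (-1.75 V) = 3.5 V.
Need 2^N ≥ 3.5 V / 5.15 mV = 679.6 → N_min = 10.
LSB = 3.5 V ÷ 2^10 = 3.5/1024 V = 3.4180 mV.
Max error for round-to-nearest is LSB/2 = 1.71 mV.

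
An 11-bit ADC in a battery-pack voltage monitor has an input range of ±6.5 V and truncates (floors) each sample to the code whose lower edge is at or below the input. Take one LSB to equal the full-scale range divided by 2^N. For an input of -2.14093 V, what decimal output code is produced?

686

Range = 6.5 − (-6.5) = 13 V. LSB = 13 V / 2^11 ≈ 6.348 mV.
code = ⌊(V_in − V_min)/LSB⌋ = ⌊(V_in − V_min) × 2^11 / range⌋
     = ⌊(-2.14093 − (-6.5)) × 2048 / 13⌋ = ⌊4.35907 × 2048/13⌋
     = ⌊686.721⌋ = 686.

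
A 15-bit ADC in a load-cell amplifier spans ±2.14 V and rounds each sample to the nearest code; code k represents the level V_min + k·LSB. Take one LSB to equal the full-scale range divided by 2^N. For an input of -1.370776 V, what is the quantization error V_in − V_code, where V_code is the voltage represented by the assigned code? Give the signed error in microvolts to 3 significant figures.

+30.9 µV

Range = 2.14 − (-2.14) = 4.28 V. LSB = 4.28 V / 2^15 ≈ 130.6 µV.
(V_in − V_min)/LSB = (-1.370776 − (-2.14)) × 32768/4.28 = 5889.2365 → nearest code k = 5889.
V_code = V_min + k × range/2^15 = -2.14 + 5889 × 4.28/32768 = -1.3708068848 V.
e = -1.370776 − (-1.3708068848) = +30.9 µV.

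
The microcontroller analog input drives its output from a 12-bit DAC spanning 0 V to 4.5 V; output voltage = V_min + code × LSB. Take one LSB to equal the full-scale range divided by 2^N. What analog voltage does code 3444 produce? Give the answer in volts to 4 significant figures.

Span = 4.5 V. LSB = 4.5 V / 2^12.
Output = V_min + (3444/4096) × range = 0 + 0.840820 × 4.5 V
      = 0 V + 3.78369 V = 3.78369 V.

3.784 V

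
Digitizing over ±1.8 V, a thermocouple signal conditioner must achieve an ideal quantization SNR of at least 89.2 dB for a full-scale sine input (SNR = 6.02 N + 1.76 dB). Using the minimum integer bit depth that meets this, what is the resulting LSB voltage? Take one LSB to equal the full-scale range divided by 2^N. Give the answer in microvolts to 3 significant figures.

110 µV

Span: 1.8 V − (-1.8 V) = 3.6 V.
6.02 N + 1.76 ≥ 89.2 gives N ≥ 14.525, so the minimum integer is 15.
LSB = 3.6 V ÷ 2^15 = 3.6/32768 V = 110 µV.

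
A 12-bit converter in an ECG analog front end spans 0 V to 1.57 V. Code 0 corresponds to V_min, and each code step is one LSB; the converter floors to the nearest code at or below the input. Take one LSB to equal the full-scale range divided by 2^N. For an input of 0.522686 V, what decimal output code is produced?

1363

Span = 1.57 V. LSB = 1.57 V / 2^12 ≈ 383.3 µV.
(V_in − V_min) × 2^12/range = (0.522686 − (0)) × 4096/1.57 = 1363.644.
Floor → code = 1363.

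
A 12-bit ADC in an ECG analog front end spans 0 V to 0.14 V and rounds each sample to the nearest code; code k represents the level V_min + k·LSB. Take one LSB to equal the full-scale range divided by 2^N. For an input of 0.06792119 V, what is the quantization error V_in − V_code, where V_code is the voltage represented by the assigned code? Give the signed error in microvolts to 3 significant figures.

+6.15 µV

V_FS = 0.14 V. LSB = 0.14 V / 2^12 ≈ 34.18 µV.
(0.06792119 − (0)) / LSB = 0.06792119 × 4096/0.14 = 1987.1800. Nearest integer: k = 1987.
V_code = 0 + (1987/4096) × 0.14 = 0.06791503906 V.
V_in − V_code = 0.06792119 − (0.06791503906) = +6.15 µV.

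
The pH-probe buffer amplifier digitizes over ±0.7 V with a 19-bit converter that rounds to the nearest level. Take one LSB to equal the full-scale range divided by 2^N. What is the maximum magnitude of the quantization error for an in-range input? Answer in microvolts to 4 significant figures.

Full-scale range = 0.7 V − (-0.7 V) = 1.4 V.
LSB = 1.4 V / 2^19 = 2.67029 µV.
Worst-case error for round-to-nearest is half an LSB: 1.335 µV.

1.335 µV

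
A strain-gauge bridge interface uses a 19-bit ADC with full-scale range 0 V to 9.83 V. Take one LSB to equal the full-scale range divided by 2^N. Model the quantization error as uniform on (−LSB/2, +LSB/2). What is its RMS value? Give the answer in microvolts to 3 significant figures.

Full-scale range = 9.83 V.
LSB = 9.83 V / 2^19 = 18.749 µV.
σ_q = LSB/√12 = 18.749 µV/3.4641 = 5.41 µV.

5.41 µV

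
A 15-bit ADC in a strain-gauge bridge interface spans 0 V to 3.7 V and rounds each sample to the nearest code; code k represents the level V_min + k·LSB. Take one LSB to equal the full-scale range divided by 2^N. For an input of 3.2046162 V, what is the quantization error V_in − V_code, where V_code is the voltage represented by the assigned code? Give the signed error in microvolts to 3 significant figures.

Range is 3.7 V. LSB = 3.7 V / 2^15 ≈ 112.9 µV.
(V_in − V_min)/LSB = (3.2046162 − (0)) × 32768/3.7 = 28380.7740 → nearest code k = 28381.
V_code = 0 + (28381/32768) × 3.7 = 3.2046417236 V.
V_in − V_code = 3.2046162 − (3.2046417236) = −25.5 µV.

−25.5 µV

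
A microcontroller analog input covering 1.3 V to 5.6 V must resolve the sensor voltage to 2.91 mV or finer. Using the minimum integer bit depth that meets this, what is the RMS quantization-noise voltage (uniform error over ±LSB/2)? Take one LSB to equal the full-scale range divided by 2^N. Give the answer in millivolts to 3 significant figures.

Full-scale range = 5.6 V − (1.3 V) = 4.3 V.
Required number of levels: 4.3/2.91 mV = 1477.7; smallest N with 2^N ≥ that is 11.
One LSB is 4.3 V / 2048 = 2.0996 mV.
V_rms = LSB/√12 = 0.606 mV.

0.606 mV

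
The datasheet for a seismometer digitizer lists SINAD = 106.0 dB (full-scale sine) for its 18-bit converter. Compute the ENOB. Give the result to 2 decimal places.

Inverting SNR = 6.02 N + 1.76: N_eff = (106.0 − 1.76)/6.02 = 17.3156.

17.32 bits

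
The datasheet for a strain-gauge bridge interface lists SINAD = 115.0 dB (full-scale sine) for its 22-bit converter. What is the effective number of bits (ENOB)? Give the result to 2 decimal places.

ENOB = (115.0 − 1.76)/6.02 = 18.8106 bits.

18.81 bits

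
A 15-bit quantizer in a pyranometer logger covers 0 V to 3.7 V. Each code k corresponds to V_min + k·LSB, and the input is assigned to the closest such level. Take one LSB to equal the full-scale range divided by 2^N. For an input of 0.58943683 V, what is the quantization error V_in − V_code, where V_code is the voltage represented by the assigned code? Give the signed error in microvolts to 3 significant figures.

V_FS = 3.7 V. LSB = 3.7 V / 2^15 ≈ 112.9 µV.
Position in LSBs: (0.58943683 − (0)) × 32768/3.7 = 5220.1800; rounding gives k = 5220.
Reconstructed level: 0 + 5220 × 3.7/32768 V = 0.58941650391 V.
V_in − V_code = 0.58943683 − (0.58941650391) = +20.3 µV.

+20.3 µV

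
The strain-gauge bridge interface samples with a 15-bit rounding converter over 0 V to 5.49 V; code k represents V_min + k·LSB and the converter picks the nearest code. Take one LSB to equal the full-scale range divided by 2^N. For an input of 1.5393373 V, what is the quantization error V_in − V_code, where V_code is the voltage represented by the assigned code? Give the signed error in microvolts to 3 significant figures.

Full-scale range = 5.49 V. LSB = 5.49 V / 2^15 ≈ 167.5 µV.
(V_in − V_min)/LSB = (1.5393373 − (0)) × 32768/5.49 = 9187.7968 → nearest code k = 9188.
Reconstructed level: 0 + 9188 × 5.49/32768 V = 1.5393713379 V.
V_in − V_code = 1.5393373 − (1.5393713379) = −34.0 µV.

−34.0 µV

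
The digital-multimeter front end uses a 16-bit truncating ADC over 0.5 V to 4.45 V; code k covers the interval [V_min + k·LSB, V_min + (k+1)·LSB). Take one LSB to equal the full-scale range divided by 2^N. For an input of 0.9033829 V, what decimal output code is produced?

6692

Span: 4.45 V − (0.5 V) = 3.95 V. LSB = 3.95 V / 2^16 ≈ 60.27 µV.
V_in − V_min = 0.9033829 − (0.5) = 0.4033829 V.
Divide by LSB: 0.4033829 × 65536/3.95 = 6692.6840.
Truncating gives code 6692.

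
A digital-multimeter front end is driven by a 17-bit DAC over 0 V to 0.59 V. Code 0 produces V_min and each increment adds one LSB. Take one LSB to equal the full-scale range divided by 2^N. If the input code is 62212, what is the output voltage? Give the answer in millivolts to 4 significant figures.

280.0 mV

Span = 0.59 V. LSB = 0.59 V / 2^17.
V_out = V_min + code × LSB = 0 V + 62212 × 0.59 V / 131072
      = 0 V + 0.280038 V = 0.280038 V.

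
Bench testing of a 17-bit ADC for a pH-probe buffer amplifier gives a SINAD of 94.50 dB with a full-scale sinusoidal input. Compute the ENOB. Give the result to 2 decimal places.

ENOB = (94.50 − 1.76)/6.02 = 15.4053 bits.

15.41 bits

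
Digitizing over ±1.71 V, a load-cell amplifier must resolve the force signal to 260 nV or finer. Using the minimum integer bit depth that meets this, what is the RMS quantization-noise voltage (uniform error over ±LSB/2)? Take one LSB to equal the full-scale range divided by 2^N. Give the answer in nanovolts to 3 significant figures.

Full-scale range = 1.71 V − (-1.71 V) = 3.42 V.
3.42 V / 260 nV = 1.315e7. Since 2^23 = 8388608 and 2^24 = 16777216, N = 24.
LSB = 3.42 V / 2^24 = 203.85 nV.
V_rms = LSB/√12 = 58.8 nV.

58.8 nV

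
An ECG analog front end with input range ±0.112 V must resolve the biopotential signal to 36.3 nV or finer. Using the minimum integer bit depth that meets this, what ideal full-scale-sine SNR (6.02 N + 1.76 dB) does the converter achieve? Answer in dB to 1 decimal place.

The full-scale span is 0.112 − (-0.112) = 0.224 V.
0.224 V / 36.3 nV = 6.171e6. Since 2^22 = 4194304 and 2^23 = 8388608, N = 23.
SNR = 6.02 × 23 + 1.76 = 140.22 dB.

140.2 dB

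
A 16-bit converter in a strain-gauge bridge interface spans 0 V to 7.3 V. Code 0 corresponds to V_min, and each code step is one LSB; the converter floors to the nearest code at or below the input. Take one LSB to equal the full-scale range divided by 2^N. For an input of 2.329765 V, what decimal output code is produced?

Full-scale range = 7.3 V. LSB = 7.3 V / 2^16 ≈ 111.4 µV.
code = ⌊(V_in − V_min)/LSB⌋ = ⌊(V_in − V_min) × 2^16 / range⌋
     = ⌊(2.329765 − (0)) × 65536 / 7.3⌋ = ⌊2.329765 × 65536/7.3⌋
     = ⌊20915.545⌋ = 20915.

20915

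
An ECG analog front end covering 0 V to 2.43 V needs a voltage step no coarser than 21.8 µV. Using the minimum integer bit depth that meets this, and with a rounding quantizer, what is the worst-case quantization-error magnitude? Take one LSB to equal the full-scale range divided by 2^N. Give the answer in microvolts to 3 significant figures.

Full-scale range = 2.43 V.
Levels needed ≥ 2.43/21.8 µV = 111500. 2^17 = 131072 suffices, so N_min = 17.
LSB = 2.43 V / 2^17 = 18.539 µV.
Max error for round-to-nearest is LSB/2 = 9.27 µV.

9.27 µV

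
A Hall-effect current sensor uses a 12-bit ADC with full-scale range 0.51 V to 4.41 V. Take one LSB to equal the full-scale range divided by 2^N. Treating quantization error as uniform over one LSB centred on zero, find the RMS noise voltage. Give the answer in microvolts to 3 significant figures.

Span: 4.41 V − (0.51 V) = 3.9 V.
One LSB is 3.9 V / 4096 = 0.95215 mV.
V_rms = LSB/√12 = 0.95215 mV / √12 = 275 µV.

275 µV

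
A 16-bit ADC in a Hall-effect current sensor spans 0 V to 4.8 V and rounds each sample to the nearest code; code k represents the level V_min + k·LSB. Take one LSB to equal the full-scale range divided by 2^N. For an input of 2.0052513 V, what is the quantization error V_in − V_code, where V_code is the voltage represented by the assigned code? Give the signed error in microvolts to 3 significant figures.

Span = 4.8 V. LSB = 4.8 V / 2^16 ≈ 73.24 µV.
(V_in − V_min)/LSB = (2.0052513 − (0)) × 65536/4.8 = 27378.3644 → nearest code k = 27378.
Reconstructed level: 0 + 27378 × 4.8/65536 V = 2.0052246094 V.
Error = V_in − V_code = 2.0052513 − (2.0052246094) = +26.7 µV.

+26.7 µV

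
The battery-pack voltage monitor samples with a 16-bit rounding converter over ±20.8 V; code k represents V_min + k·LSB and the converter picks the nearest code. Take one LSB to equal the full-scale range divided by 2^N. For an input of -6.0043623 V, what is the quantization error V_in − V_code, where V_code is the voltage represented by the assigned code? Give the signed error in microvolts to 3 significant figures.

Range = 20.8 − (-20.8) = 41.6 V. LSB = 41.6 V / 2^16 ≈ 0.6348 mV.
(V_in − V_min)/LSB = (-6.0043623 − (-20.8)) × 65536/41.6 = 23308.8200 → nearest code k = 23309.
V_code = -20.8 + (23309/65536) × 41.6 = -6.0042480469 V.
Error = V_in − V_code = -6.0043623 − (-6.0042480469) = −114 µV.

−114 µV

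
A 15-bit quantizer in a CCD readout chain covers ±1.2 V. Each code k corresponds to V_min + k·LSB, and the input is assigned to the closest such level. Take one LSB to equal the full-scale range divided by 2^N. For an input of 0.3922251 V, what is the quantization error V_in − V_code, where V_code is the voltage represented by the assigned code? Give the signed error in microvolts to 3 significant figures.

Span: 1.2 V − (-1.2 V) = 2.4 V. LSB = 2.4 V / 2^15 ≈ 73.24 µV.
Position in LSBs: (0.3922251 − (-1.2)) × 32768/2.4 = 21739.1800; rounding gives k = 21739.
V_code = -1.2 + (21739/32768) × 2.4 = 0.39221191406 V.
V_in − V_code = 0.3922251 − (0.39221191406) = +13.2 µV.

+13.2 µV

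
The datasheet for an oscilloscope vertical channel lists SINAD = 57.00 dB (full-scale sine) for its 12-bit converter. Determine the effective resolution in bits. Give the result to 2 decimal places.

ENOB = (57.00 − 1.76)/6.02 = 9.1761 bits.

9.18 bits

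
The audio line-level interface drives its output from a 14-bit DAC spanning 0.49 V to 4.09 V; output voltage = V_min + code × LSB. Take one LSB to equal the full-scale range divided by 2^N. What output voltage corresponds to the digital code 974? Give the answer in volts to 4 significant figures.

The full-scale span is 4.09 − (0.49) = 3.6 V. LSB = 3.6 V / 2^14.
V_out = 0.49 + 974 × (3.6/16384) V
      = 0.49 + 0.214014 = 0.704014 V.

0.7040 V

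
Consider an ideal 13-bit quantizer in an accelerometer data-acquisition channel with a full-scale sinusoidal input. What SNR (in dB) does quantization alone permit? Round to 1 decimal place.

80.0 dB

SNR = 6.02·13 + 1.76 = 80.02 dB.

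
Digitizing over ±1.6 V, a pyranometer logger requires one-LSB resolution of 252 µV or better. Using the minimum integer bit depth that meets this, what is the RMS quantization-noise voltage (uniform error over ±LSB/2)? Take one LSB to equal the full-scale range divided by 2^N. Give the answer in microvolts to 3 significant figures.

56.4 µV

Full-scale range = 1.6 V − (-1.6 V) = 3.2 V.
Need 2^N ≥ 3.2 V / 252 µV = 12700 → N_min = 14.
LSB = 3.2 V / 2^14 = 195.31 µV.
V_rms = LSB/√12 = 56.4 µV.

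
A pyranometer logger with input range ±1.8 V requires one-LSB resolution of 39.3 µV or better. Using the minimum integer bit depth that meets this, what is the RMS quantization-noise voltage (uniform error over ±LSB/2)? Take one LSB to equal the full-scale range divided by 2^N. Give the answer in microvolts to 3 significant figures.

7.93 µV

Span: 1.8 V − (-1.8 V) = 3.6 V.
3.6 V / 39.3 µV = 91600. Since 2^16 = 65536 and 2^17 = 131072, N = 17.
Step size = 3.6/131072 V = 27.466 µV.
RMS noise = LSB/√12 = 7.93 µV.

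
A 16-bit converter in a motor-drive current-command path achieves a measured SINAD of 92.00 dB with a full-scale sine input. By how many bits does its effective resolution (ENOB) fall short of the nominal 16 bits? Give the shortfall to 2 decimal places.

1.01 bits

N_eff = (92.00 − 1.76)/6.02 = 14.9900 bits.
16 − 14.9900 = 1.01 bits below nominal.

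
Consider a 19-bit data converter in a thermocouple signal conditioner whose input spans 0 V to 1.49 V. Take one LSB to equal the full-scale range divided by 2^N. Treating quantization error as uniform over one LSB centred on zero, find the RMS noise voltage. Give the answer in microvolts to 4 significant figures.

0.8204 µV

Span = 1.49 V.
LSB = 1.49 V / 2^19 = 2.84195 µV.
RMS of a uniform error over width LSB is LSB/√12 = 0.8204 µV.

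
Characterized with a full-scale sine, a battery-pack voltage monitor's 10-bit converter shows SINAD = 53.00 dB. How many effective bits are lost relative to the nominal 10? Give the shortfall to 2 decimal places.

ENOB = (SINAD − 1.76)/6.02 = (53.00 − 1.76)/6.02 = 8.5116 bits.
10 − 8.5116 = 1.49 bits below nominal.

1.49 bits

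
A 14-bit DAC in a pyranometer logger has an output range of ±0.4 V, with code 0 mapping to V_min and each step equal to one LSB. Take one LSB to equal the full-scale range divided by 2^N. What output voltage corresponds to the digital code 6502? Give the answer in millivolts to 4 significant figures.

Range = 0.4 − (-0.4) = 0.8 V. LSB = 0.8 V / 2^14.
V_out = -0.4 + 6502 × (0.8/16384) V
      = -0.4 V + 0.317480 V = -0.0825195 V.

-82.52 mV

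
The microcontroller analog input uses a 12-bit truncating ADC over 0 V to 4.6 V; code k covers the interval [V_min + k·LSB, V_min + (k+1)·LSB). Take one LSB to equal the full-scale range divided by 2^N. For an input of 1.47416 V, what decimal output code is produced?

V_FS = 4.6 V. LSB = 4.6 V / 2^12 ≈ 1.123 mV.
(V_in − V_min) × 2^12/range = (1.47416 − (0)) × 4096/4.6 = 1312.643.
Floor → code = 1312.

1312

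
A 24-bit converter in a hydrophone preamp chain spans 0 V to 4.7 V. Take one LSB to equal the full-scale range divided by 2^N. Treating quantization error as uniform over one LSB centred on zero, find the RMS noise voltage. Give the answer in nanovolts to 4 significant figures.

80.87 nV

V_FS = 4.7 V.
Step size = 4.7/16777216 V = 280.142 nV.
V_rms = LSB/√12 = 280.142 nV / √12 = 80.87 nV.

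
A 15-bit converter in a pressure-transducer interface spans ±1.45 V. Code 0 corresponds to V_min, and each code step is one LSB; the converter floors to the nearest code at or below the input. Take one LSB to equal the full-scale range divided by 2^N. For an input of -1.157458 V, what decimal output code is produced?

The full-scale span is 1.45 − (-1.45) = 2.9 V. LSB = 2.9 V / 2^15 ≈ 88.50 µV.
code = ⌊(V_in − V_min)/LSB⌋ = ⌊(V_in − V_min) × 2^15 / range⌋
     = ⌊(-1.157458 − (-1.45)) × 32768 / 2.9⌋ = ⌊0.292542 × 32768/2.9⌋
     = ⌊3305.523⌋ = 3305.

3305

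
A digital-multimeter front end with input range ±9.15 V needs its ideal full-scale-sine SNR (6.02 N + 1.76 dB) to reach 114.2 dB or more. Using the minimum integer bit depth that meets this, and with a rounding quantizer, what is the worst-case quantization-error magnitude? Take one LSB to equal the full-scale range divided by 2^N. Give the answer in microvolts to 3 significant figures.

17.5 µV

Full-scale range = 9.15 V − (-9.15 V) = 18.3 V.
6.02 N + 1.76 ≥ 114.2 gives N ≥ 18.678, so the minimum integer is 19.
One LSB is 18.3 V / 524288 = 34.904 µV.
Half an LSB is 17.5 µV.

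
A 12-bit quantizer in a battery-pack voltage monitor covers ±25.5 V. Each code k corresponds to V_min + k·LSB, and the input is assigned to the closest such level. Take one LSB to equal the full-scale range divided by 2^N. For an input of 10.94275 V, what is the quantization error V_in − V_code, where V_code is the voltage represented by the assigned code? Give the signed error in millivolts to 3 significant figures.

Span: 25.5 V − (-25.5 V) = 51 V. LSB = 51 V / 2^12 ≈ 12.45 mV.
(V_in − V_min)/LSB = (10.94275 − (-25.5)) × 4096/51 = 2926.8530 → nearest code k = 2927.
V_code = -25.5 + (2927/4096) × 51 = 10.94458008 V.
Error = V_in − V_code = 10.94275 − (10.94458008) = −1.83 mV.

−1.83 mV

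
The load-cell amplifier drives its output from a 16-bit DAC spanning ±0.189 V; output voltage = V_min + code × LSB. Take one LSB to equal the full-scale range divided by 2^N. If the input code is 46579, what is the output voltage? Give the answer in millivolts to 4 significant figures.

79.66 mV

Full-scale range = 0.189 V − (-0.189 V) = 0.378 V. LSB = 0.378 V / 2^16.
V_out = V_min + code × LSB = -0.189 V + 46579 × 0.378 V / 65536
      = -0.189 + 0.268659 = 0.0796594 V.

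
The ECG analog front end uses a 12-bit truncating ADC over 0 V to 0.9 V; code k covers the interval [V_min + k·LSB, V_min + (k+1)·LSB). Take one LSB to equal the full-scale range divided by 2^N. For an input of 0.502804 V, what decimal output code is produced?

2288

V_FS = 0.9 V. LSB = 0.9 V / 2^12 ≈ 219.7 µV.
(V_in − V_min) × 2^12/range = (0.502804 − (0)) × 4096/0.9 = 2288.317.
Floor → code = 2288.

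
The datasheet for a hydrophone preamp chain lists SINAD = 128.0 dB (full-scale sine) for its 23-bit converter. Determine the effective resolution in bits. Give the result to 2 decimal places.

ENOB = (SINAD − 1.76) / 6.02 = (128.0 − 1.76) / 6.02 = 126.24 / 6.02 = 20.9701.

20.97 bits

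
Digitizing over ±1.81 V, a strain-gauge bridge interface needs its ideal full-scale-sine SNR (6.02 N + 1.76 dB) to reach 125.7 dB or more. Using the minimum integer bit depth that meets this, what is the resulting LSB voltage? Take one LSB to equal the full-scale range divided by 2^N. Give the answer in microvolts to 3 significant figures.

1.73 µV

Span: 1.81 V − (-1.81 V) = 3.62 V.
Required N = ⌈(125.7 − 1.76)/6.02⌉ = ⌈20.588⌉ = 21.
LSB = 3.62 V / 2^21 = 1.73 µV.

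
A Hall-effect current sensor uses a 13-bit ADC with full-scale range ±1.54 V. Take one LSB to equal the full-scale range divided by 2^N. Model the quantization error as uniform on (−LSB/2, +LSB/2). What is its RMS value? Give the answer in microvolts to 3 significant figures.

The full-scale span is 1.54 − (-1.54) = 3.08 V.
One LSB is 3.08 V / 8192 = 375.98 µV.
σ_q = LSB/√12 = 375.98 µV/3.4641 = 109 µV.

109 µV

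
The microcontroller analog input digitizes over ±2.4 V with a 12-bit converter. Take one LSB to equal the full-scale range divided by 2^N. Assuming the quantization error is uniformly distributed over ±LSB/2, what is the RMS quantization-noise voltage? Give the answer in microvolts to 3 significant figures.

338 µV

The full-scale span is 2.4 − (-2.4) = 4.8 V.
LSB = 4.8 V / 2^12 = 1.1719 mV.
σ_q = LSB/√12 = 1.1719 mV/3.4641 = 338 µV.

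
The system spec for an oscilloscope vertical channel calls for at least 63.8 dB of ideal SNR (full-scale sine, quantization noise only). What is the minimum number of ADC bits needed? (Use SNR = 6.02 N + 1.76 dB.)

Solving 6.02 N ≥ 63.8 − 1.76: N ≥ 10.306. Round up → N = 11.

11 bits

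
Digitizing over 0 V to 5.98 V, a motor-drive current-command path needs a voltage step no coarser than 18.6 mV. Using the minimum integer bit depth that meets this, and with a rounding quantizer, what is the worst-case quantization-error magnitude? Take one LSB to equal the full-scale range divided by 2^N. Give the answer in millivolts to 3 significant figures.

Full-scale range = 5.98 V.
5.98 V / 18.6 mV = 321.5. Since 2^8 = 256 and 2^9 = 512, N = 9.
LSB = 5.98 V ÷ 2^9 = 5.98/512 V = 11.680 mV.
Max error for round-to-nearest is LSB/2 = 5.84 mV.

5.84 mV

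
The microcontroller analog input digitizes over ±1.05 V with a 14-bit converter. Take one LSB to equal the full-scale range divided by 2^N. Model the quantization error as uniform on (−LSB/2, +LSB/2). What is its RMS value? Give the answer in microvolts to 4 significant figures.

37.00 µV

Span: 1.05 V − (-1.05 V) = 2.1 V.
LSB = 2.1 V ÷ 2^14 = 2.1/16384 V = 128.174 µV.
V_rms = LSB/√12 = 128.174 µV / √12 = 37.00 µV.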